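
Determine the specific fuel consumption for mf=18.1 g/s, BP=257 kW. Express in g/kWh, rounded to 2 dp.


SFC = (mf / BP) * 3600
Rate = 18.1 / 257 = 0.070428 g/(s*kW)
SFC = 0.070428 * 3600 = 253.54 g/kWh


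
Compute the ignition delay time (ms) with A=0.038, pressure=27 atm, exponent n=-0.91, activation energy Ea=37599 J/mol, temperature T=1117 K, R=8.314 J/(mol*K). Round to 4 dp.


tau = A * P^n * exp(Ea/(R*T))
P^n = 27^(-0.91) = 0.04982634
Ea/(R*T) = 37599/(8.314*1117) = 4.048677
exp(Ea/(R*T)) = 57.321555
tau = 0.038 * 0.04982634 * 57.321555 = 0.1085 ms


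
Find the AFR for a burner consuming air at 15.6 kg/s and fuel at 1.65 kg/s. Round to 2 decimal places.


AFR = m_air / m_fuel
AFR = 15.6 / 1.65 = 9.45


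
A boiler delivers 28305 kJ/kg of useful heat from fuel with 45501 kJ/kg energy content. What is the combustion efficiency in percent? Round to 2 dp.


Efficiency = (Q_useful / Q_fuel) * 100
Efficiency = (28305 / 45501) * 100
Efficiency = 0.6221 * 100 = 62.21%


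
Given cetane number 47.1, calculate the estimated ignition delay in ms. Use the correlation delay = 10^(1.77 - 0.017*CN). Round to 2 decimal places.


delay = 10^(1.77 - 0.017*CN)
Exponent = 1.77 - 0.017*47.1 = 0.9693
delay = 10^0.9693 = 9.32 ms


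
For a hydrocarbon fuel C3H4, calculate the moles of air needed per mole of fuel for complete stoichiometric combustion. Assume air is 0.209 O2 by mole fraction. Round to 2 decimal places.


Balanced combustion: C3H4 + 4 O2 -> 3 CO2 + 2 H2O
O2 needed = C + H/4 = 3 + 4/4 = 4.00 moles
Air moles = O2 / 0.209 = 4.00 / 0.209 = 19.14 moles air


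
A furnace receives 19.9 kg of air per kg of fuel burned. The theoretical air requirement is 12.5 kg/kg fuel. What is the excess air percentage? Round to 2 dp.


Excess air = actual - stoichiometric = 19.9 - 12.5 = 7.40 kg/kg fuel
Excess air % = (excess / stoich) * 100 = (7.40 / 12.5) * 100 = 59.20%


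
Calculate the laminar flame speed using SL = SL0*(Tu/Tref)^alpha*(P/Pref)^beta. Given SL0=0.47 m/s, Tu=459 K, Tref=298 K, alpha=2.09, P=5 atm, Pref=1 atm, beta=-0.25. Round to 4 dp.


SL = SL0 * (Tu/Tref)^alpha * (P/Pref)^beta
T ratio = 459/298 = 1.54026846
(T ratio)^alpha = 1.54026846^2.09 = 2.466474
(P/Pref)^beta = 5^(-0.25) = 0.668740
SL = 0.47 * 2.466474 * 0.668740 = 0.7752 m/s


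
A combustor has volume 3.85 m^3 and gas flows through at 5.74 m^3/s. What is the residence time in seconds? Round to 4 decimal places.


tau = V / Q_flow
tau = 3.85 / 5.74 = 0.6707 s


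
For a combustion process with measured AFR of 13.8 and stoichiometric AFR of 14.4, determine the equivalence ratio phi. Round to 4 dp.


phi = AFR_stoich / AFR_actual
phi = 14.4 / 13.8 = 1.0435


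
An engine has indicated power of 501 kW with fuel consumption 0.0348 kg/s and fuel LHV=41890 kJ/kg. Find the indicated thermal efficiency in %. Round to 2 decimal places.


eta_ith = (IP / (mf * LHV)) * 100
Denominator = 0.0348 * 41890 = 1457.7720 kW
eta_ith = (501 / 1457.7720) * 100 = 34.37%


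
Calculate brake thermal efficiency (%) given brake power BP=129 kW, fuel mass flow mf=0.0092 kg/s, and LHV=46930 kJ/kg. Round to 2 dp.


eta_BTE = (BP / (mf * LHV)) * 100
Denominator = 0.0092 * 46930 = 431.7560 kW
eta_BTE = (129 / 431.7560) * 100 = 29.88%


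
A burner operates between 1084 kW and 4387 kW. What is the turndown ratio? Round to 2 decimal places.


TDR = Q_max / Q_min
TDR = 4387 / 1084 = 4.05


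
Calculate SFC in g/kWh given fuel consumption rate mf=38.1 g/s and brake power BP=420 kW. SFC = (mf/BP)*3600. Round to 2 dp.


SFC = (mf / BP) * 3600
Rate = 38.1 / 420 = 0.090714 g/(s*kW)
SFC = 0.090714 * 3600 = 326.57 g/kWh


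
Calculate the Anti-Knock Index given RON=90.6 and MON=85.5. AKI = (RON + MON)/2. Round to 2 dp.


AKI = (RON + MON) / 2
AKI = (90.6 + 85.5) / 2
AKI = 176.1 / 2 = 88.05


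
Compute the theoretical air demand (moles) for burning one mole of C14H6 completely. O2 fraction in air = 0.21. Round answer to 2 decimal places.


Balanced combustion: C14H6 + 15.5 O2 -> 14 CO2 + 3 H2O
O2 needed = C + H/4 = 14 + 6/4 = 15.50 moles
Air moles = O2 / 0.21 = 15.50 / 0.21 = 73.81 moles air


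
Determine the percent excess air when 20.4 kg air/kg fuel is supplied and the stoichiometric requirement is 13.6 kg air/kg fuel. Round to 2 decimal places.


Excess air = actual - stoichiometric = 20.4 - 13.6 = 6.80 kg/kg fuel
Excess air % = (excess / stoich) * 100 = (6.80 / 13.6) * 100 = 50.00%


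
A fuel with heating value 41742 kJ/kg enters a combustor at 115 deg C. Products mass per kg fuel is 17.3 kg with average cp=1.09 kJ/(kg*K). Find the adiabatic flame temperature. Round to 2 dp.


T_ad = T_in + Hc / (m_p * cp)
Denominator = 17.3 * 1.09 = 18.8570
Temperature rise = 41742 / 18.8570 = 2213.61 K
T_ad = 115 + 2213.61 = 2328.61 deg C


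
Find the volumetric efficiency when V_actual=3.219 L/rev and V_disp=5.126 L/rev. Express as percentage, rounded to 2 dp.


eta_v = (V_actual / V_disp) * 100
Ratio = 3.219 / 5.126 = 0.6280
eta_v = 0.6280 * 100 = 62.80%


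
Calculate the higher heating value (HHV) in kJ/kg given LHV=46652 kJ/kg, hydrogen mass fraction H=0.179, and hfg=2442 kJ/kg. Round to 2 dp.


HHV = LHV + hfg * 9 * H
Water addition = 2442 * 9 * 0.179 = 3934.062 kJ/kg
HHV = 46652 + 3934.062 = 50586.06 kJ/kg


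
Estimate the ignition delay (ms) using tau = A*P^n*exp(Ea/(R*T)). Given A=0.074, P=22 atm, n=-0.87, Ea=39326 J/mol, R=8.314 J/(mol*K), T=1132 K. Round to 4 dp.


tau = A * P^n * exp(Ea/(R*T))
P^n = 22^(-0.87) = 0.06793479
Ea/(R*T) = 39326/(8.314*1132) = 4.178528
exp(Ea/(R*T)) = 65.269712
tau = 0.074 * 0.06793479 * 65.269712 = 0.3281 ms


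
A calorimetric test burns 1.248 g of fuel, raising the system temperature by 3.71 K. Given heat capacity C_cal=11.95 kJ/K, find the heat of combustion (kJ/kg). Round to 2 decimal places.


Hc = C_cal * delta_T / m_fuel
Q_released = 11.95 * 3.71 = 44.3345 kJ
m_fuel = 1.248 g = 1.248/1000 kg = 0.001248 kg
Hc = 44.3345 / 0.001248 = 35524.44 kJ/kg


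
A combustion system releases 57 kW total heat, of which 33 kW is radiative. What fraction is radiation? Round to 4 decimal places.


f_rad = Q_rad / Q_total
f_rad = 33 / 57 = 0.5789


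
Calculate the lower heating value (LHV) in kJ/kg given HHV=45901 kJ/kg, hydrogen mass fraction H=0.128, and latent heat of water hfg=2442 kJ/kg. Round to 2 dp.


LHV = HHV - hfg * 9 * H
Water correction = 2442 * 9 * 0.128 = 2813.184 kJ/kg
LHV = 45901 - 2813.184 = 43087.82 kJ/kg


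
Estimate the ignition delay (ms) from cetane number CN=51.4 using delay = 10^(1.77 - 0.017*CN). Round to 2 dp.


delay = 10^(1.77 - 0.017*CN)
Exponent = 1.77 - 0.017*51.4 = 0.8962
delay = 10^0.8962 = 7.87 ms


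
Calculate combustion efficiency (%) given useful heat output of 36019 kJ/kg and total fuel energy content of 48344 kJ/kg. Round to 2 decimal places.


Efficiency = (Q_useful / Q_fuel) * 100
Efficiency = (36019 / 48344) * 100
Efficiency = 0.7451 * 100 = 74.51%


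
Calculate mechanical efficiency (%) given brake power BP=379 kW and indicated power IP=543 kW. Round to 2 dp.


eta_mech = (BP / IP) * 100
Ratio = 379 / 543 = 0.6980
eta_mech = 0.6980 * 100 = 69.80%


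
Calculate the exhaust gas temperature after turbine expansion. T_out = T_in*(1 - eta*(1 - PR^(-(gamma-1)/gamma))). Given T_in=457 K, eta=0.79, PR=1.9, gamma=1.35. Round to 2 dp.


T_out = T_in * (1 - eta * (1 - PR^(-(gamma-1)/gamma)))
Exponent = -(1.35-1)/1.35 = -0.25925926
PR^exp = 1.9^(-0.25925926) = 0.84670193
Factor = 1 - 0.79*(1 - 0.84670193) = 0.87889452
T_out = 457 * 0.87889452 = 401.65 K


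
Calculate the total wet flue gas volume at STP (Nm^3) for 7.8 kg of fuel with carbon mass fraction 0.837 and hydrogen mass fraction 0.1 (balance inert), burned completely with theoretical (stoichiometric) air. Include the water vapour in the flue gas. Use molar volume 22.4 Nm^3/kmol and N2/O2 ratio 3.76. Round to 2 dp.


Per kg fuel: CO2 = (C/12 kmol)*22.4 = (0.837/12)*22.4 = 1.56240 Nm^3
Per kg fuel: H2O = (H/2 kmol)*22.4 = (0.1/2)*22.4 = 1.12000 Nm^3
O2 needed per kg fuel = C/12 + H/4 = 0.837/12 + 0.1/4 = 0.09475000 kmol
Per kg fuel: N2 = O2*3.76*22.4 = 0.09475000*3.76*22.4 = 7.98022 Nm^3
Total per kg = 1.56240 + 1.12000 + 7.98022 = 10.66262 Nm^3
Total = 10.66262 * 7.8 = 83.17 Nm^3


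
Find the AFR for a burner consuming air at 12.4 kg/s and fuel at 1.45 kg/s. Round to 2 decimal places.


AFR = m_air / m_fuel
AFR = 12.4 / 1.45 = 8.55


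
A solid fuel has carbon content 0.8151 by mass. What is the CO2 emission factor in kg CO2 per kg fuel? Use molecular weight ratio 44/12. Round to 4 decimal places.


EF = C_frac * (M_CO2 / M_C)
EF = 0.8151 * (44/12)
EF = 0.8151 * 3.666667 = 2.9887 kg_CO2/kg_fuel


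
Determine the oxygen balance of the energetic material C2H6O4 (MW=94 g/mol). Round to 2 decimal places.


OB = -1600 * (2C + H/2 - O) / MW
Inner = 2*2 + 6/2 - 4 = 3.00
OB = -1600 * 3.00 / 94 = -51.06%


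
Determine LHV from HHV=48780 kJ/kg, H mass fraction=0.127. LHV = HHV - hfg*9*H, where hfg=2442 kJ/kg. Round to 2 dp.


LHV = HHV - hfg * 9 * H
Water correction = 2442 * 9 * 0.127 = 2791.206 kJ/kg
LHV = 48780 - 2791.206 = 45988.79 kJ/kg


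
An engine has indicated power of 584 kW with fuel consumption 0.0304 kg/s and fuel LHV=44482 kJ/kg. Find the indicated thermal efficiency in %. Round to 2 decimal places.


eta_ith = (IP / (mf * LHV)) * 100
Denominator = 0.0304 * 44482 = 1352.2528 kW
eta_ith = (584 / 1352.2528) * 100 = 43.19%


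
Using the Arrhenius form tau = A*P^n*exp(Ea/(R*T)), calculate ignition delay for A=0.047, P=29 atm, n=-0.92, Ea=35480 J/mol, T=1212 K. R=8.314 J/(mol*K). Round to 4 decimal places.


tau = A * P^n * exp(Ea/(R*T))
P^n = 29^(-0.92) = 0.04514336
Ea/(R*T) = 35480/(8.314*1212) = 3.521040
exp(Ea/(R*T)) = 33.819586
tau = 0.047 * 0.04514336 * 33.819586 = 0.0718 ms


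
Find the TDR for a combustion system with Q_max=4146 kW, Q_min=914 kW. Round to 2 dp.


TDR = Q_max / Q_min
TDR = 4146 / 914 = 4.54


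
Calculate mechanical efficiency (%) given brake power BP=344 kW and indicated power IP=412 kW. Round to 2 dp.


eta_mech = (BP / IP) * 100
Ratio = 344 / 412 = 0.8350
eta_mech = 0.8350 * 100 = 83.50%


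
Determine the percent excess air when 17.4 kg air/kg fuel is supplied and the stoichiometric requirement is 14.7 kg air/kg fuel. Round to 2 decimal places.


Excess air = actual - stoichiometric = 17.4 - 14.7 = 2.70 kg/kg fuel
Excess air % = (excess / stoich) * 100 = (2.70 / 14.7) * 100 = 18.37%


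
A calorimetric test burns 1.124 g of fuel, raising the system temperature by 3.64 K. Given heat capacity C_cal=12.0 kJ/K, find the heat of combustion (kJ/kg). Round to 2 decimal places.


Hc = C_cal * delta_T / m_fuel
Q_released = 12.0 * 3.64 = 43.6800 kJ
m_fuel = 1.124 g = 1.124/1000 kg = 0.001124 kg
Hc = 43.6800 / 0.001124 = 38861.21 kJ/kg


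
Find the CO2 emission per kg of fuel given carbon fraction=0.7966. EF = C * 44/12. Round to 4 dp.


EF = C_frac * (M_CO2 / M_C)
EF = 0.7966 * (44/12)
EF = 0.7966 * 3.666667 = 2.9209 kg_CO2/kg_fuel


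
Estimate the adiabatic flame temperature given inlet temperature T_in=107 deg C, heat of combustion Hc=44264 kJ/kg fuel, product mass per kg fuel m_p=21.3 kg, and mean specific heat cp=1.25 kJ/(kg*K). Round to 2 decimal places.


T_ad = T_in + Hc / (m_p * cp)
Denominator = 21.3 * 1.25 = 26.6250
Temperature rise = 44264 / 26.6250 = 1662.50 K
T_ad = 107 + 1662.50 = 1769.50 deg C


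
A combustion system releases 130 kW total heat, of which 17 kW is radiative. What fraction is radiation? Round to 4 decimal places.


f_rad = Q_rad / Q_total
f_rad = 17 / 130 = 0.1308


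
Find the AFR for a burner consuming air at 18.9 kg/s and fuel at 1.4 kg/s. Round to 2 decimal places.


AFR = m_air / m_fuel
AFR = 18.9 / 1.4 = 13.50


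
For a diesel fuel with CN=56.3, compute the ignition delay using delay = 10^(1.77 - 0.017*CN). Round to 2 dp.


delay = 10^(1.77 - 0.017*CN)
Exponent = 1.77 - 0.017*56.3 = 0.8129
delay = 10^0.8129 = 6.50 ms


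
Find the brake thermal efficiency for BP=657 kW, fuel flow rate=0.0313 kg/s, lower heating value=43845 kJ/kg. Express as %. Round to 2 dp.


eta_BTE = (BP / (mf * LHV)) * 100
Denominator = 0.0313 * 43845 = 1372.3485 kW
eta_BTE = (657 / 1372.3485) * 100 = 47.87%


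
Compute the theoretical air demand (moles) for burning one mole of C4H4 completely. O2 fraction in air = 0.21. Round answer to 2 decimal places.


Balanced combustion: C4H4 + 5 O2 -> 4 CO2 + 2 H2O
O2 needed = C + H/4 = 4 + 4/4 = 5.00 moles
Air moles = O2 / 0.21 = 5.00 / 0.21 = 23.81 moles air


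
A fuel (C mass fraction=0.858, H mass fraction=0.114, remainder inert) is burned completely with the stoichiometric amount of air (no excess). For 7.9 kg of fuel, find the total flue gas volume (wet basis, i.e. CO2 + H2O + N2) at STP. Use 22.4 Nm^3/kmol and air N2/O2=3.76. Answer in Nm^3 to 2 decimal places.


Per kg fuel: CO2 = (C/12 kmol)*22.4 = (0.858/12)*22.4 = 1.60160 Nm^3
Per kg fuel: H2O = (H/2 kmol)*22.4 = (0.114/2)*22.4 = 1.27680 Nm^3
O2 needed per kg fuel = C/12 + H/4 = 0.858/12 + 0.114/4 = 0.10000000 kmol
Per kg fuel: N2 = O2*3.76*22.4 = 0.10000000*3.76*22.4 = 8.42240 Nm^3
Total per kg = 1.60160 + 1.27680 + 8.42240 = 11.30080 Nm^3
Total = 11.30080 * 7.9 = 89.28 Nm^3


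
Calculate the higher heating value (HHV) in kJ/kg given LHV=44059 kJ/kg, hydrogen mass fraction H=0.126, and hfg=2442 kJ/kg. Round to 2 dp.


HHV = LHV + hfg * 9 * H
Water addition = 2442 * 9 * 0.126 = 2769.228 kJ/kg
HHV = 44059 + 2769.228 = 46828.23 kJ/kg


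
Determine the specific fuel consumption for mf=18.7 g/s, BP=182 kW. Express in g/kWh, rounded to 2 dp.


SFC = (mf / BP) * 3600
Rate = 18.7 / 182 = 0.102747 g/(s*kW)
SFC = 0.102747 * 3600 = 369.89 g/kWh


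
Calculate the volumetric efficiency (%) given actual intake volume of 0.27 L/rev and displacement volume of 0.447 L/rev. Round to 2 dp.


eta_v = (V_actual / V_disp) * 100
Ratio = 0.27 / 0.447 = 0.6040
eta_v = 0.6040 * 100 = 60.40%


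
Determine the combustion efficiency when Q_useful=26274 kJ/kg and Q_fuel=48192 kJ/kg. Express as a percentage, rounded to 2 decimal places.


Efficiency = (Q_useful / Q_fuel) * 100
Efficiency = (26274 / 48192) * 100
Efficiency = 0.5452 * 100 = 54.52%


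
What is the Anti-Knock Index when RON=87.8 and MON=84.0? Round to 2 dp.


AKI = (RON + MON) / 2
AKI = (87.8 + 84.0) / 2
AKI = 171.8 / 2 = 85.90


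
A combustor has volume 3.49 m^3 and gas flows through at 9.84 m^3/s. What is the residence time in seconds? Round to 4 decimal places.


tau = V / Q_flow
tau = 3.49 / 9.84 = 0.3547 s


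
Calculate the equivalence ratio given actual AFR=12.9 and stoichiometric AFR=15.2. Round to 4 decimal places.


phi = AFR_stoich / AFR_actual
phi = 15.2 / 12.9 = 1.1783


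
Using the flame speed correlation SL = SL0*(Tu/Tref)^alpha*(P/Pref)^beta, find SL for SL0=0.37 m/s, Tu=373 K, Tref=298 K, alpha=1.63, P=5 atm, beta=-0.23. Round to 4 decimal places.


SL = SL0 * (Tu/Tref)^alpha * (P/Pref)^beta
T ratio = 373/298 = 1.25167785
(T ratio)^alpha = 1.25167785^1.63 = 1.441826
(P/Pref)^beta = 5^(-0.23) = 0.690616
SL = 0.37 * 1.441826 * 0.690616 = 0.3684 m/s


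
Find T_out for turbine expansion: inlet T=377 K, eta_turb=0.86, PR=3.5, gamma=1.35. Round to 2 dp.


T_out = T_in * (1 - eta * (1 - PR^(-(gamma-1)/gamma)))
Exponent = -(1.35-1)/1.35 = -0.25925926
PR^exp = 3.5^(-0.25925926) = 0.72267881
Factor = 1 - 0.86*(1 - 0.72267881) = 0.76150378
T_out = 377 * 0.76150378 = 287.09 K


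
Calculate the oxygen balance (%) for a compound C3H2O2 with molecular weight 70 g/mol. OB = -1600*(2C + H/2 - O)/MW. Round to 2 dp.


OB = -1600 * (2C + H/2 - O) / MW
Inner = 2*3 + 2/2 - 2 = 5.00
OB = -1600 * 5.00 / 70 = -114.29%


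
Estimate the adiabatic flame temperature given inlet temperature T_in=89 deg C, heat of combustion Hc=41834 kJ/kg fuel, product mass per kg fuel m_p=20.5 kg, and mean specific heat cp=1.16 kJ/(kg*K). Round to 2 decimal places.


T_ad = T_in + Hc / (m_p * cp)
Denominator = 20.5 * 1.16 = 23.7800
Temperature rise = 41834 / 23.7800 = 1759.21 K
T_ad = 89 + 1759.21 = 1848.21 deg C


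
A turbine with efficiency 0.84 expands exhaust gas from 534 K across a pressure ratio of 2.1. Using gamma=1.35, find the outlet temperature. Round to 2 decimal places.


T_out = T_in * (1 - eta * (1 - PR^(-(gamma-1)/gamma)))
Exponent = -(1.35-1)/1.35 = -0.25925926
PR^exp = 2.1^(-0.25925926) = 0.82501466
Factor = 1 - 0.84*(1 - 0.82501466) = 0.85301231
T_out = 534 * 0.85301231 = 455.51 K


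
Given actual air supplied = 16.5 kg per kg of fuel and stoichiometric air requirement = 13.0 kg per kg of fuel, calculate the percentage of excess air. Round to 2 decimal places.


Excess air = actual - stoichiometric = 16.5 - 13.0 = 3.50 kg/kg fuel
Excess air % = (excess / stoich) * 100 = (3.50 / 13.0) * 100 = 26.92%


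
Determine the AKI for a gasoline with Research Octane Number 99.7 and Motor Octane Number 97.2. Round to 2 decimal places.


AKI = (RON + MON) / 2
AKI = (99.7 + 97.2) / 2
AKI = 196.9 / 2 = 98.45


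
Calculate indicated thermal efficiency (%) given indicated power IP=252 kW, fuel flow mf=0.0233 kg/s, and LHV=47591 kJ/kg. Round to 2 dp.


eta_ith = (IP / (mf * LHV)) * 100
Denominator = 0.0233 * 47591 = 1108.8703 kW
eta_ith = (252 / 1108.8703) * 100 = 22.73%


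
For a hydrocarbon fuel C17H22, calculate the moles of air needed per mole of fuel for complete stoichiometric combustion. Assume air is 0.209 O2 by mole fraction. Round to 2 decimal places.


Balanced combustion: C17H22 + 22.5 O2 -> 17 CO2 + 11 H2O
O2 needed = C + H/4 = 17 + 22/4 = 22.50 moles
Air moles = O2 / 0.209 = 22.50 / 0.209 = 107.66 moles air


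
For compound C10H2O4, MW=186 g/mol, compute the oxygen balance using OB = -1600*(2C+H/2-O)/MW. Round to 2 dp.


OB = -1600 * (2C + H/2 - O) / MW
Inner = 2*10 + 2/2 - 4 = 17.00
OB = -1600 * 17.00 / 186 = -146.24%


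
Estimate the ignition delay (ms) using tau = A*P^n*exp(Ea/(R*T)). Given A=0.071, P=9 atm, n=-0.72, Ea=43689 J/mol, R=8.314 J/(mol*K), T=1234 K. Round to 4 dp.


tau = A * P^n * exp(Ea/(R*T))
P^n = 9^(-0.72) = 0.20556321
Ea/(R*T) = 43689/(8.314*1234) = 4.258405
exp(Ea/(R*T)) = 70.697105
tau = 0.071 * 0.20556321 * 70.697105 = 1.0318 ms


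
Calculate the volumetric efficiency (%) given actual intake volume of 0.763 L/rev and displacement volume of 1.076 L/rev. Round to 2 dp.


eta_v = (V_actual / V_disp) * 100
Ratio = 0.763 / 1.076 = 0.7091
eta_v = 0.7091 * 100 = 70.91%


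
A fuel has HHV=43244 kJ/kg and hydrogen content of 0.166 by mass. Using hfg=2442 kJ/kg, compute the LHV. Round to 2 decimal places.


LHV = HHV - hfg * 9 * H
Water correction = 2442 * 9 * 0.166 = 3648.348 kJ/kg
LHV = 43244 - 3648.348 = 39595.65 kJ/kg


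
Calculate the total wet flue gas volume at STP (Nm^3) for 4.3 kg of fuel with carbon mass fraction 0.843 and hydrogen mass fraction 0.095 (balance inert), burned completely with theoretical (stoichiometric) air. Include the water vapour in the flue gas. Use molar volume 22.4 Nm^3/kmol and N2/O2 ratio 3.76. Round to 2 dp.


Per kg fuel: CO2 = (C/12 kmol)*22.4 = (0.843/12)*22.4 = 1.57360 Nm^3
Per kg fuel: H2O = (H/2 kmol)*22.4 = (0.095/2)*22.4 = 1.06400 Nm^3
O2 needed per kg fuel = C/12 + H/4 = 0.843/12 + 0.095/4 = 0.09400000 kmol
Per kg fuel: N2 = O2*3.76*22.4 = 0.09400000*3.76*22.4 = 7.91706 Nm^3
Total per kg = 1.57360 + 1.06400 + 7.91706 = 10.55466 Nm^3
Total = 10.55466 * 4.3 = 45.39 Nm^3


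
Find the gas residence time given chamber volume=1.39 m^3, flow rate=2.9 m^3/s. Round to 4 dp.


tau = V / Q_flow
tau = 1.39 / 2.9 = 0.4793 s


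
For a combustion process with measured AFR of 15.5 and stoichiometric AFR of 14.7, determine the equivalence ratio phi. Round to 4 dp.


phi = AFR_stoich / AFR_actual
phi = 14.7 / 15.5 = 0.9484


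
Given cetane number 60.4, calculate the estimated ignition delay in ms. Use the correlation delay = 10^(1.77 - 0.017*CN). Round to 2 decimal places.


delay = 10^(1.77 - 0.017*CN)
Exponent = 1.77 - 0.017*60.4 = 0.7432
delay = 10^0.7432 = 5.54 ms


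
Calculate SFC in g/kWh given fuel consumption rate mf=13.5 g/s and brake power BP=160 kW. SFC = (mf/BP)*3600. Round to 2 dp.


SFC = (mf / BP) * 3600
Rate = 13.5 / 160 = 0.084375 g/(s*kW)
SFC = 0.084375 * 3600 = 303.75 g/kWh


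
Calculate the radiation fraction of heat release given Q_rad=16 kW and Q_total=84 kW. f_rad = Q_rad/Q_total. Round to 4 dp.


f_rad = Q_rad / Q_total
f_rad = 16 / 84 = 0.1905


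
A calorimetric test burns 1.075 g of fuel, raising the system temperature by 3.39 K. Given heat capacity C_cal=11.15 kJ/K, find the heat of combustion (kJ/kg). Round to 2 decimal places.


Hc = C_cal * delta_T / m_fuel
Q_released = 11.15 * 3.39 = 37.7985 kJ
m_fuel = 1.075 g = 1.075/1000 kg = 0.001075 kg
Hc = 37.7985 / 0.001075 = 35161.40 kJ/kg


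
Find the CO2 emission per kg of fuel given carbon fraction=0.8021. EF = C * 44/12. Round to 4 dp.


EF = C_frac * (M_CO2 / M_C)
EF = 0.8021 * (44/12)
EF = 0.8021 * 3.666667 = 2.9410 kg_CO2/kg_fuel


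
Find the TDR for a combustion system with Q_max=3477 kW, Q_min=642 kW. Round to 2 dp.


TDR = Q_max / Q_min
TDR = 3477 / 642 = 5.42


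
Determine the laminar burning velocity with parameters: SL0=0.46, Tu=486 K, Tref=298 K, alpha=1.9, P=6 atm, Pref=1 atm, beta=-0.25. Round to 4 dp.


SL = SL0 * (Tu/Tref)^alpha * (P/Pref)^beta
T ratio = 486/298 = 1.63087248
(T ratio)^alpha = 1.63087248^1.9 = 2.532783
(P/Pref)^beta = 6^(-0.25) = 0.638943
SL = 0.46 * 2.532783 * 0.638943 = 0.7444 m/s


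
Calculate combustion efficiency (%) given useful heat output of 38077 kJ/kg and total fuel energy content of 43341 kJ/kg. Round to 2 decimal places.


Efficiency = (Q_useful / Q_fuel) * 100
Efficiency = (38077 / 43341) * 100
Efficiency = 0.8785 * 100 = 87.85%


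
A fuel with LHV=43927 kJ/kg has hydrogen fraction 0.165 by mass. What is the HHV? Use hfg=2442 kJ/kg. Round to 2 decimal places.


HHV = LHV + hfg * 9 * H
Water addition = 2442 * 9 * 0.165 = 3626.370 kJ/kg
HHV = 43927 + 3626.370 = 47553.37 kJ/kg


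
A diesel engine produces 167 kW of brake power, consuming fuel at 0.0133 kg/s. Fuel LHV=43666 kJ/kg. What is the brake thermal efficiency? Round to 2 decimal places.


eta_BTE = (BP / (mf * LHV)) * 100
Denominator = 0.0133 * 43666 = 580.7578 kW
eta_BTE = (167 / 580.7578) * 100 = 28.76%


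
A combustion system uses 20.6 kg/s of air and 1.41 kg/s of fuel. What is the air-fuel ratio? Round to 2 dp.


AFR = m_air / m_fuel
AFR = 20.6 / 1.41 = 14.61


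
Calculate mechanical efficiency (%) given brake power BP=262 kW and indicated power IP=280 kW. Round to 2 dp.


eta_mech = (BP / IP) * 100
Ratio = 262 / 280 = 0.9357
eta_mech = 0.9357 * 100 = 93.57%


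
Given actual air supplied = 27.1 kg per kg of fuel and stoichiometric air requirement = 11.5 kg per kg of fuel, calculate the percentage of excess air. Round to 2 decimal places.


Excess air = actual - stoichiometric = 27.1 - 11.5 = 15.60 kg/kg fuel
Excess air % = (excess / stoich) * 100 = (15.60 / 11.5) * 100 = 135.65%


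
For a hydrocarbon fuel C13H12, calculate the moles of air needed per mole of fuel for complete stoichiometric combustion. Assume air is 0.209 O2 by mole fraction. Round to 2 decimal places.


Balanced combustion: C13H12 + 16 O2 -> 13 CO2 + 6 H2O
O2 needed = C + H/4 = 13 + 12/4 = 16.00 moles
Air moles = O2 / 0.209 = 16.00 / 0.209 = 76.56 moles air


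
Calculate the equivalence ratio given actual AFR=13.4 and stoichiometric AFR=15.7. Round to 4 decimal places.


phi = AFR_stoich / AFR_actual
phi = 15.7 / 13.4 = 1.1716


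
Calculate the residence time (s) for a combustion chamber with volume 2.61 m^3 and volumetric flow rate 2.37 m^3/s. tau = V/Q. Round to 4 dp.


tau = V / Q_flow
tau = 2.61 / 2.37 = 1.1013 s


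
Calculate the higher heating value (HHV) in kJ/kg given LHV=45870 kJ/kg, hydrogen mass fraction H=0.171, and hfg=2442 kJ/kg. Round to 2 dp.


HHV = LHV + hfg * 9 * H
Water addition = 2442 * 9 * 0.171 = 3758.238 kJ/kg
HHV = 45870 + 3758.238 = 49628.24 kJ/kg


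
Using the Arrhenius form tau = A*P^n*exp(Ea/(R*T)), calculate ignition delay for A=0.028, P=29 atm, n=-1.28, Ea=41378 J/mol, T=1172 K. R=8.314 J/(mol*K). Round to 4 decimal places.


tau = A * P^n * exp(Ea/(R*T))
P^n = 29^(-1.28) = 0.01343169
Ea/(R*T) = 41378/(8.314*1172) = 4.246507
exp(Ea/(R*T)) = 69.860974
tau = 0.028 * 0.01343169 * 69.860974 = 0.0263 ms


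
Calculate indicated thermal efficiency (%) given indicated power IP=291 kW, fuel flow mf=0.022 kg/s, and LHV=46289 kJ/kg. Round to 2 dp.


eta_ith = (IP / (mf * LHV)) * 100
Denominator = 0.022 * 46289 = 1018.3580 kW
eta_ith = (291 / 1018.3580) * 100 = 28.58%


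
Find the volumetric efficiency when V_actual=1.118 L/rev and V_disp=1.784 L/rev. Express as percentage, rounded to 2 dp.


eta_v = (V_actual / V_disp) * 100
Ratio = 1.118 / 1.784 = 0.6267
eta_v = 0.6267 * 100 = 62.67%


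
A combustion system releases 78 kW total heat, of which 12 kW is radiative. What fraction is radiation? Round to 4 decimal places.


f_rad = Q_rad / Q_total
f_rad = 12 / 78 = 0.1538


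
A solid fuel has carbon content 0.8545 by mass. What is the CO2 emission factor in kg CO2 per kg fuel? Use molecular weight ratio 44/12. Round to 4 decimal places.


EF = C_frac * (M_CO2 / M_C)
EF = 0.8545 * (44/12)
EF = 0.8545 * 3.666667 = 3.1332 kg_CO2/kg_fuel


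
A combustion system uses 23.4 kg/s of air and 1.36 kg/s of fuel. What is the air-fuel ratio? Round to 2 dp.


AFR = m_air / m_fuel
AFR = 23.4 / 1.36 = 17.21


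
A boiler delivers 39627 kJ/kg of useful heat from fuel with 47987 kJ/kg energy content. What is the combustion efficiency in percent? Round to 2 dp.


Efficiency = (Q_useful / Q_fuel) * 100
Efficiency = (39627 / 47987) * 100
Efficiency = 0.8258 * 100 = 82.58%


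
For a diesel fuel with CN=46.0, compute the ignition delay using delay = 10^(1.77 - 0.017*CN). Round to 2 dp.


delay = 10^(1.77 - 0.017*CN)
Exponent = 1.77 - 0.017*46.0 = 0.9880
delay = 10^0.9880 = 9.73 ms


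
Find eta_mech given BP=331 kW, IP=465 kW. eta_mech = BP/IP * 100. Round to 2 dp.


eta_mech = (BP / IP) * 100
Ratio = 331 / 465 = 0.7118
eta_mech = 0.7118 * 100 = 71.18%


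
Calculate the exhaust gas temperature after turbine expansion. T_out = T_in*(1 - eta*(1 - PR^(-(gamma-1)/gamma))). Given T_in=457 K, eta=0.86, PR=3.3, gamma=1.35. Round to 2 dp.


T_out = T_in * (1 - eta * (1 - PR^(-(gamma-1)/gamma)))
Exponent = -(1.35-1)/1.35 = -0.25925926
PR^exp = 3.3^(-0.25925926) = 0.73378775
Factor = 1 - 0.86*(1 - 0.73378775) = 0.77105747
T_out = 457 * 0.77105747 = 352.37 K


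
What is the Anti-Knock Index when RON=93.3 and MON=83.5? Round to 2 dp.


AKI = (RON + MON) / 2
AKI = (93.3 + 83.5) / 2
AKI = 176.8 / 2 = 88.40


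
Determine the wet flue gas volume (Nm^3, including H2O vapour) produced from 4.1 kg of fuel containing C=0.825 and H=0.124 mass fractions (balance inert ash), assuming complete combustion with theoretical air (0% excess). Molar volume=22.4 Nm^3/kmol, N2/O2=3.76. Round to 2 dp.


Per kg fuel: CO2 = (C/12 kmol)*22.4 = (0.825/12)*22.4 = 1.54000 Nm^3
Per kg fuel: H2O = (H/2 kmol)*22.4 = (0.124/2)*22.4 = 1.38880 Nm^3
O2 needed per kg fuel = C/12 + H/4 = 0.825/12 + 0.124/4 = 0.09975000 kmol
Per kg fuel: N2 = O2*3.76*22.4 = 0.09975000*3.76*22.4 = 8.40134 Nm^3
Total per kg = 1.54000 + 1.38880 + 8.40134 = 11.33014 Nm^3
Total = 11.33014 * 4.1 = 46.45 Nm^3


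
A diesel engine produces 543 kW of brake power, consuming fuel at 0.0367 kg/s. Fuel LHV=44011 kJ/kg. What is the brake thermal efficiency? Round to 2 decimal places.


eta_BTE = (BP / (mf * LHV)) * 100
Denominator = 0.0367 * 44011 = 1615.2037 kW
eta_BTE = (543 / 1615.2037) * 100 = 33.62%


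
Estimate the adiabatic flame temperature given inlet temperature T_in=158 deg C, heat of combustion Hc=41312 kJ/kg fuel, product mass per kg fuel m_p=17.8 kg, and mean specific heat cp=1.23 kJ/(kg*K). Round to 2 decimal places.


T_ad = T_in + Hc / (m_p * cp)
Denominator = 17.8 * 1.23 = 21.8940
Temperature rise = 41312 / 21.8940 = 1886.91 K
T_ad = 158 + 1886.91 = 2044.91 deg C


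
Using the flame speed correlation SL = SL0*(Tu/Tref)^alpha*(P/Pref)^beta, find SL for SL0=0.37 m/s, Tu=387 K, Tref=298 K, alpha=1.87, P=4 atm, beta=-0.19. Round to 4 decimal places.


SL = SL0 * (Tu/Tref)^alpha * (P/Pref)^beta
T ratio = 387/298 = 1.29865772
(T ratio)^alpha = 1.29865772^1.87 = 1.630178
(P/Pref)^beta = 4^(-0.19) = 0.768438
SL = 0.37 * 1.630178 * 0.768438 = 0.4635 m/s


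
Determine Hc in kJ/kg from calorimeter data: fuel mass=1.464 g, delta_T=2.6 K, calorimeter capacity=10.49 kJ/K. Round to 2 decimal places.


Hc = C_cal * delta_T / m_fuel
Q_released = 10.49 * 2.6 = 27.2740 kJ
m_fuel = 1.464 g = 1.464/1000 kg = 0.001464 kg
Hc = 27.2740 / 0.001464 = 18629.78 kJ/kg


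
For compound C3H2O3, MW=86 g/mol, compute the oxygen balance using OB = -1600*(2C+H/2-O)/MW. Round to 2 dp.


OB = -1600 * (2C + H/2 - O) / MW
Inner = 2*3 + 2/2 - 3 = 4.00
OB = -1600 * 4.00 / 86 = -74.42%


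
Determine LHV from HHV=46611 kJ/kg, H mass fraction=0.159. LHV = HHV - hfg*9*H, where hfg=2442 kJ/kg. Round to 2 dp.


LHV = HHV - hfg * 9 * H
Water correction = 2442 * 9 * 0.159 = 3494.502 kJ/kg
LHV = 46611 - 3494.502 = 43116.50 kJ/kg


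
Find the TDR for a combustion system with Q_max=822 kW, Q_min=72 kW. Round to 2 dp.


TDR = Q_max / Q_min
TDR = 822 / 72 = 11.42


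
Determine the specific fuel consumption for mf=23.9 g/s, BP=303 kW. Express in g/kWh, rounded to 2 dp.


SFC = (mf / BP) * 3600
Rate = 23.9 / 303 = 0.078878 g/(s*kW)
SFC = 0.078878 * 3600 = 283.96 g/kWh


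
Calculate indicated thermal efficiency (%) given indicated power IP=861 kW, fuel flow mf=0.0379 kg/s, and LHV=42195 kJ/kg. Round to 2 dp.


eta_ith = (IP / (mf * LHV)) * 100
Denominator = 0.0379 * 42195 = 1599.1905 kW
eta_ith = (861 / 1599.1905) * 100 = 53.84%


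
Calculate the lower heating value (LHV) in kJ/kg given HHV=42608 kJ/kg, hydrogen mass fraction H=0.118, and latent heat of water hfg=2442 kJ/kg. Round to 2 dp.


LHV = HHV - hfg * 9 * H
Water correction = 2442 * 9 * 0.118 = 2593.404 kJ/kg
LHV = 42608 - 2593.404 = 40014.60 kJ/kg


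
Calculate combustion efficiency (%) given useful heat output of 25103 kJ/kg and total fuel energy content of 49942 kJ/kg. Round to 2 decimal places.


Efficiency = (Q_useful / Q_fuel) * 100
Efficiency = (25103 / 49942) * 100
Efficiency = 0.5026 * 100 = 50.26%


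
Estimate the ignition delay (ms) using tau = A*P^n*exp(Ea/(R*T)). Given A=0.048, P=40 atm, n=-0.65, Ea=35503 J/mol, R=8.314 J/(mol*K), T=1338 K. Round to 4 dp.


tau = A * P^n * exp(Ea/(R*T))
P^n = 40^(-0.65) = 0.09092033
Ea/(R*T) = 35503/(8.314*1338) = 3.191530
exp(Ea/(R*T)) = 24.325615
tau = 0.048 * 0.09092033 * 24.325615 = 0.1062 ms


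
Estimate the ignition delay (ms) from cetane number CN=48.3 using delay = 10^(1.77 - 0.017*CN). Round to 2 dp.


delay = 10^(1.77 - 0.017*CN)
Exponent = 1.77 - 0.017*48.3 = 0.9489
delay = 10^0.9489 = 8.89 ms


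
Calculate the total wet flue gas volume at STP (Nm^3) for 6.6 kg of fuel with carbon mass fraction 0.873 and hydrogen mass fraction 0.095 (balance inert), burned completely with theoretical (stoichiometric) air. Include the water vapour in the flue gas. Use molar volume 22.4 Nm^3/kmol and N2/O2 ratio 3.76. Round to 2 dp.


Per kg fuel: CO2 = (C/12 kmol)*22.4 = (0.873/12)*22.4 = 1.62960 Nm^3
Per kg fuel: H2O = (H/2 kmol)*22.4 = (0.095/2)*22.4 = 1.06400 Nm^3
O2 needed per kg fuel = C/12 + H/4 = 0.873/12 + 0.095/4 = 0.09650000 kmol
Per kg fuel: N2 = O2*3.76*22.4 = 0.09650000*3.76*22.4 = 8.12762 Nm^3
Total per kg = 1.62960 + 1.06400 + 8.12762 = 10.82122 Nm^3
Total = 10.82122 * 6.6 = 71.42 Nm^3


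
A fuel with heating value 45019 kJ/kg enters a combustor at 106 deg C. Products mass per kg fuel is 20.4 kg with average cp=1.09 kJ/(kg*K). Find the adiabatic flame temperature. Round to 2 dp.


T_ad = T_in + Hc / (m_p * cp)
Denominator = 20.4 * 1.09 = 22.2360
Temperature rise = 45019 / 22.2360 = 2024.60 K
T_ad = 106 + 2024.60 = 2130.60 deg C


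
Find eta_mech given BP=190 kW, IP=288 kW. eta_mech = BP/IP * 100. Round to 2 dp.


eta_mech = (BP / IP) * 100
Ratio = 190 / 288 = 0.6597
eta_mech = 0.6597 * 100 = 65.97%


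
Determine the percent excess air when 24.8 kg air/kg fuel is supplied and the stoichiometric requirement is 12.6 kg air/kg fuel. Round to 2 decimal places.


Excess air = actual - stoichiometric = 24.8 - 12.6 = 12.20 kg/kg fuel
Excess air % = (excess / stoich) * 100 = (12.20 / 12.6) * 100 = 96.83%


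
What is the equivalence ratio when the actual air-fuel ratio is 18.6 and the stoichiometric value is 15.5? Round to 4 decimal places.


phi = AFR_stoich / AFR_actual
phi = 15.5 / 18.6 = 0.8333


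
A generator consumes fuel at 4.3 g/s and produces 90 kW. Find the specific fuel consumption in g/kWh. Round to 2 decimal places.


SFC = (mf / BP) * 3600
Rate = 4.3 / 90 = 0.047778 g/(s*kW)
SFC = 0.047778 * 3600 = 172.00 g/kWh


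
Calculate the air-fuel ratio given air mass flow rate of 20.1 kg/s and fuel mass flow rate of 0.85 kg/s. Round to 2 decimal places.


AFR = m_air / m_fuel
AFR = 20.1 / 0.85 = 23.65


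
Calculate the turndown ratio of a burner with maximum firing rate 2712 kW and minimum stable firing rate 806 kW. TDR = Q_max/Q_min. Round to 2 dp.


TDR = Q_max / Q_min
TDR = 2712 / 806 = 3.36


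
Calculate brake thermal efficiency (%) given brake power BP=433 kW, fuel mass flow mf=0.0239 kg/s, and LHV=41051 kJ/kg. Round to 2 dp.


eta_BTE = (BP / (mf * LHV)) * 100
Denominator = 0.0239 * 41051 = 981.1189 kW
eta_BTE = (433 / 981.1189) * 100 = 44.13%


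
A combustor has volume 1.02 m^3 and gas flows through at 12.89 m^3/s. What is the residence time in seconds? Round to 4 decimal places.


tau = V / Q_flow
tau = 1.02 / 12.89 = 0.0791 s


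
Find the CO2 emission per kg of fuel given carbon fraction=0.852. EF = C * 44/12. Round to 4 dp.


EF = C_frac * (M_CO2 / M_C)
EF = 0.852 * (44/12)
EF = 0.852 * 3.666667 = 3.1240 kg_CO2/kg_fuel


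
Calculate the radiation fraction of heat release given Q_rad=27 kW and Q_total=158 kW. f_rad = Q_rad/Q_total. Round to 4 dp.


f_rad = Q_rad / Q_total
f_rad = 27 / 158 = 0.1709


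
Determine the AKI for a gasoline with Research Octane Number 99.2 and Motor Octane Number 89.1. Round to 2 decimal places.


AKI = (RON + MON) / 2
AKI = (99.2 + 89.1) / 2
AKI = 188.3 / 2 = 94.15


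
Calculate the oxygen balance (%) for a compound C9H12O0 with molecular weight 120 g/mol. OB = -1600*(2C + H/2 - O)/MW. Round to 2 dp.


OB = -1600 * (2C + H/2 - O) / MW
Inner = 2*9 + 12/2 - 0 = 24.00
OB = -1600 * 24.00 / 120 = -320.00%


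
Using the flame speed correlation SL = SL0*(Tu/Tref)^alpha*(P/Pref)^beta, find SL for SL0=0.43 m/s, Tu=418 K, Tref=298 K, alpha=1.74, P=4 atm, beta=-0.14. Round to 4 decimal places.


SL = SL0 * (Tu/Tref)^alpha * (P/Pref)^beta
T ratio = 418/298 = 1.40268456
(T ratio)^alpha = 1.40268456^1.74 = 1.801816
(P/Pref)^beta = 4^(-0.14) = 0.823591
SL = 0.43 * 1.801816 * 0.823591 = 0.6381 m/s


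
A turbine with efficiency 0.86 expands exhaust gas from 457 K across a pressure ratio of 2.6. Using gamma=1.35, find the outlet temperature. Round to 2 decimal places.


T_out = T_in * (1 - eta * (1 - PR^(-(gamma-1)/gamma)))
Exponent = -(1.35-1)/1.35 = -0.25925926
PR^exp = 2.6^(-0.25925926) = 0.78057442
Factor = 1 - 0.86*(1 - 0.78057442) = 0.81129400
T_out = 457 * 0.81129400 = 370.76 K


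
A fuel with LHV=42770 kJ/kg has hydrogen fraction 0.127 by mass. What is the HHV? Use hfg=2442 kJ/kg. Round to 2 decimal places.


HHV = LHV + hfg * 9 * H
Water addition = 2442 * 9 * 0.127 = 2791.206 kJ/kg
HHV = 42770 + 2791.206 = 45561.21 kJ/kg


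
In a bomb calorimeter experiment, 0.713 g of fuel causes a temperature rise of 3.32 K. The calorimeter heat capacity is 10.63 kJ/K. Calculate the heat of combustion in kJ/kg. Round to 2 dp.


Hc = C_cal * delta_T / m_fuel
Q_released = 10.63 * 3.32 = 35.2916 kJ
m_fuel = 0.713 g = 0.713/1000 kg = 0.000713 kg
Hc = 35.2916 / 0.000713 = 49497.34 kJ/kg


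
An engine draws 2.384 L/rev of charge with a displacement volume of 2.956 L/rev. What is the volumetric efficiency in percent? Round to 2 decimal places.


eta_v = (V_actual / V_disp) * 100
Ratio = 2.384 / 2.956 = 0.8065
eta_v = 0.8065 * 100 = 80.65%


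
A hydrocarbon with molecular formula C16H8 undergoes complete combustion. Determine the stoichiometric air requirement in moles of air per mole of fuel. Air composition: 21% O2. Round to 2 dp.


Balanced combustion: C16H8 + 18 O2 -> 16 CO2 + 4 H2O
O2 needed = C + H/4 = 16 + 8/4 = 18.00 moles
Air moles = O2 / 0.21 = 18.00 / 0.21 = 85.71 moles air


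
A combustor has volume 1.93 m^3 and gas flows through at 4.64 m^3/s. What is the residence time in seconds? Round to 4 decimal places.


tau = V / Q_flow
tau = 1.93 / 4.64 = 0.4159 s


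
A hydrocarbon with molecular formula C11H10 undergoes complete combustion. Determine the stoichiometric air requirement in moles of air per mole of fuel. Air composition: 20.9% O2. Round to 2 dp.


Balanced combustion: C11H10 + 13.5 O2 -> 11 CO2 + 5 H2O
O2 needed = C + H/4 = 11 + 10/4 = 13.50 moles
Air moles = O2 / 0.209 = 13.50 / 0.209 = 64.59 moles air


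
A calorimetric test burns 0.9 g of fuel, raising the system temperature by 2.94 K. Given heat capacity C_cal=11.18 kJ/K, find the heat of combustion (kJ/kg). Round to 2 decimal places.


Hc = C_cal * delta_T / m_fuel
Q_released = 11.18 * 2.94 = 32.8692 kJ
m_fuel = 0.9 g = 0.9/1000 kg = 0.000900 kg
Hc = 32.8692 / 0.000900 = 36521.33 kJ/kg


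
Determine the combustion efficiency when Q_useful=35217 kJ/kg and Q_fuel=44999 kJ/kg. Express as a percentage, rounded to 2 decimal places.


Efficiency = (Q_useful / Q_fuel) * 100
Efficiency = (35217 / 44999) * 100
Efficiency = 0.7826 * 100 = 78.26%


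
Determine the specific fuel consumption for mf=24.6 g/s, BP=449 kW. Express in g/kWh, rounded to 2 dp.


SFC = (mf / BP) * 3600
Rate = 24.6 / 449 = 0.054788 g/(s*kW)
SFC = 0.054788 * 3600 = 197.24 g/kWh


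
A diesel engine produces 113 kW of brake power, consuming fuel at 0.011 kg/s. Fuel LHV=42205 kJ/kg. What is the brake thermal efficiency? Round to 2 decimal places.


eta_BTE = (BP / (mf * LHV)) * 100
Denominator = 0.011 * 42205 = 464.2550 kW
eta_BTE = (113 / 464.2550) * 100 = 24.34%


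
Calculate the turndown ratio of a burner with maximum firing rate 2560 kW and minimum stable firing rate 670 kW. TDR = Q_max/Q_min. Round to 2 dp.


TDR = Q_max / Q_min
TDR = 2560 / 670 = 3.82


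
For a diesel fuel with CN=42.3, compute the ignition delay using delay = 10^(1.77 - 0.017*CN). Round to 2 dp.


delay = 10^(1.77 - 0.017*CN)
Exponent = 1.77 - 0.017*42.3 = 1.0509
delay = 10^1.0509 = 11.24 ms


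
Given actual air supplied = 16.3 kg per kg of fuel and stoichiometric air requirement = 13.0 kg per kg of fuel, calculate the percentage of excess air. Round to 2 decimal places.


Excess air = actual - stoichiometric = 16.3 - 13.0 = 3.30 kg/kg fuel
Excess air % = (excess / stoich) * 100 = (3.30 / 13.0) * 100 = 25.38%


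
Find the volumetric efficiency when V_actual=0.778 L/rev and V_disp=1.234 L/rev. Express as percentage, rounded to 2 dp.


eta_v = (V_actual / V_disp) * 100
Ratio = 0.778 / 1.234 = 0.6305
eta_v = 0.6305 * 100 = 63.05%


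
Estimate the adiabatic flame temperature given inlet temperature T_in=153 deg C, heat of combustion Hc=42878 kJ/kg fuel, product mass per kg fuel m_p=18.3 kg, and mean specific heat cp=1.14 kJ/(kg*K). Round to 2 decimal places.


T_ad = T_in + Hc / (m_p * cp)
Denominator = 18.3 * 1.14 = 20.8620
Temperature rise = 42878 / 20.8620 = 2055.32 K
T_ad = 153 + 2055.32 = 2208.32 deg C
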